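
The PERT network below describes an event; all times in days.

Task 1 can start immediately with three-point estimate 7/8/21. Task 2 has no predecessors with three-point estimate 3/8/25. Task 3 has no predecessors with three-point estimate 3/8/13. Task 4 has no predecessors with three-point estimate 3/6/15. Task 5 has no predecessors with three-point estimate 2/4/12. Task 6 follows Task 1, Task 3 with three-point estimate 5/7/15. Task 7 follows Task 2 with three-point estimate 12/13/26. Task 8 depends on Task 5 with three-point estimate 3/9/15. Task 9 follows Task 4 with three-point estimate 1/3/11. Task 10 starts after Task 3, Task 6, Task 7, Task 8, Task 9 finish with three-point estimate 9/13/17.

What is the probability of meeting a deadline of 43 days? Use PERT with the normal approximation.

0.864

te_Task 1 = (7 + 4·8 + 21)/6 = 60/6 = 10; σ²_Task 1 = ((21−7)/6)² = 5.444
te_Task 2 = (3 + 4·8 + 25)/6 = 60/6 = 10; σ²_Task 2 = ((25−3)/6)² = 13.444
te_Task 3 = (3 + 4·8 + 13)/6 = 48/6 = 8; σ²_Task 3 = ((13−3)/6)² = 2.778
te_Task 4 = (3 + 4·6 + 15)/6 = 42/6 = 7; σ²_Task 4 = ((15−3)/6)² = 4.000
te_Task 5 = (2 + 4·4 + 12)/6 = 30/6 = 5; σ²_Task 5 = ((12−2)/6)² = 2.778
te_Task 6 = (5 + 4·7 + 15)/6 = 48/6 = 8; σ²_Task 6 = ((15−5)/6)² = 2.778
te_Task 7 = (12 + 4·13 + 26)/6 = 90/6 = 15; σ²_Task 7 = ((26−12)/6)² = 5.444
te_Task 8 = (3 + 4·9 + 15)/6 = 54/6 = 9; σ²_Task 8 = ((15−3)/6)² = 4.000
te_Task 9 = (1 + 4·3 + 11)/6 = 24/6 = 4; σ²_Task 9 = ((11−1)/6)² = 2.778
te_Task 10 = (9 + 4·13 + 17)/6 = 78/6 = 13; σ²_Task 10 = ((17−9)/6)² = 1.778

Forward pass:
ES_Task 1 = 0; EF_Task 1 = 10
ES_Task 2 = 0; EF_Task 2 = 10
ES_Task 3 = 0; EF_Task 3 = 8
ES_Task 4 = 0; EF_Task 4 = 7
ES_Task 5 = 0; EF_Task 5 = 5
ES_Task 6 = max(EF_Task 1=10, EF_Task 3=8) = 10; EF_Task 6 = 10+8 = 18
ES_Task 7 = 10; EF_Task 7 = 10+15 = 25
ES_Task 8 = 5; EF_Task 8 = 5+9 = 14
ES_Task 9 = 7; EF_Task 9 = 7+4 = 11
ES_Task 10 = max(EF_Task 3=8, EF_Task 6=18, EF_Task 7=25, EF_Task 8=14, EF_Task 9=11) = 25; EF_Task 10 = 25+13 = 38
Expected project duration μ = 38 days. Critical path: Task 2 → Task 7 → Task 10.

Variance along critical path = 13.444 + 5.444 + 1.778 = 20.667; σ = √20.667 = 4.546 days.
Z = (43 − 38) / 4.546 = 1.100
P(T ≤ 43) = Φ(1.100) ≈ 0.864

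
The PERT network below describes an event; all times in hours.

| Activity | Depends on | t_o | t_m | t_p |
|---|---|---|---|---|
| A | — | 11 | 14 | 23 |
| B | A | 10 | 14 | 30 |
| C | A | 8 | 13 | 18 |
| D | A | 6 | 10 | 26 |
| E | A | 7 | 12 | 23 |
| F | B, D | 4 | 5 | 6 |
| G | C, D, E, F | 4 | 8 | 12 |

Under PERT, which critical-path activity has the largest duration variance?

B

te_A = (11 + 4·14 + 23)/6 = 90/6 = 15; σ²_A = ((23−11)/6)² = 4.000
te_B = (10 + 4·14 + 30)/6 = 96/6 = 16; σ²_B = ((30−10)/6)² = 11.111
te_C = (8 + 4·13 + 18)/6 = 78/6 = 13; σ²_C = ((18−8)/6)² = 2.778
te_D = (6 + 4·10 + 26)/6 = 72/6 = 12; σ²_D = ((26−6)/6)² = 11.111
te_E = (7 + 4·12 + 23)/6 = 78/6 = 13; σ²_E = ((23−7)/6)² = 7.111
te_F = (4 + 4·5 + 6)/6 = 30/6 = 5; σ²_F = ((6−4)/6)² = 0.111
te_G = (4 + 4·8 + 12)/6 = 48/6 = 8; σ²_G = ((12−4)/6)² = 1.778

Forward pass:
ES_A = 0; EF_A = 15
ES_B = 15; EF_B = 15+16 = 31
ES_C = 15; EF_C = 15+13 = 28
ES_D = 15; EF_D = 15+12 = 27
ES_E = 15; EF_E = 15+13 = 28
ES_F = max(EF_B=31, EF_D=27) = 31; EF_F = 31+5 = 36
ES_G = max(EF_C=28, EF_D=27, EF_E=28, EF_F=36) = 36; EF_G = 36+8 = 44
Expected project duration μ = 44 hours. Critical path: A → B → F → G.

Variances on critical path: σ²_A=4.000, σ²_B=11.111, σ²_F=0.111, σ²_G=1.778.
Largest is σ²_B = 11.111.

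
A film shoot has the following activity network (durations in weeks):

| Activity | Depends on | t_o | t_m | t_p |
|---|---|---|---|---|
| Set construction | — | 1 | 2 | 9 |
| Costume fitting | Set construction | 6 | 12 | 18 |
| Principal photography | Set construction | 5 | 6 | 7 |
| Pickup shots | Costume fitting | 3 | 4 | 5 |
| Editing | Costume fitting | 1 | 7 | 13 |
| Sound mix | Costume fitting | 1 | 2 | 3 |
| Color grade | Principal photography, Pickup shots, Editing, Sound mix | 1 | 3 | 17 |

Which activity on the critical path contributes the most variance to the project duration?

Color grade

te_Set construction = (1 + 4·2 + 9)/6 = 18/6 = 3; σ²_Set construction = ((9−1)/6)² = 1.778
te_Costume fitting = (6 + 4·12 + 18)/6 = 72/6 = 12; σ²_Costume fitting = ((18−6)/6)² = 4.000
te_Principal photography = (5 + 4·6 + 7)/6 = 36/6 = 6; σ²_Principal photography = ((7−5)/6)² = 0.111
te_Pickup shots = (3 + 4·4 + 5)/6 = 24/6 = 4; σ²_Pickup shots = ((5−3)/6)² = 0.111
te_Editing = (1 + 4·7 + 13)/6 = 42/6 = 7; σ²_Editing = ((13−1)/6)² = 4.000
te_Sound mix = (1 + 4·2 + 3)/6 = 12/6 = 2; σ²_Sound mix = ((3−1)/6)² = 0.111
te_Color grade = (1 + 4·3 + 17)/6 = 30/6 = 5; σ²_Color grade = ((17−1)/6)² = 7.111

Forward pass:
ES_Set construction = 0; EF_Set construction = 3
ES_Costume fitting = 3; EF_Costume fitting = 3+12 = 15
ES_Principal photography = 3; EF_Principal photography = 3+6 = 9
ES_Pickup shots = 15; EF_Pickup shots = 15+4 = 19
ES_Editing = 15; EF_Editing = 15+7 = 22
ES_Sound mix = 15; EF_Sound mix = 15+2 = 17
ES_Color grade = max(EF_Principal photography=9, EF_Pickup shots=19, EF_Editing=22, EF_Sound mix=17) = 22; EF_Color grade = 22+5 = 27
Expected project duration μ = 27 weeks. Critical path: Set construction → Costume fitting → Editing → Color grade.

Variances on critical path: σ²_Set construction=1.778, σ²_Costume fitting=4.000, σ²_Editing=4.000, σ²_Color grade=7.111.
Largest is σ²_Color grade = 7.111.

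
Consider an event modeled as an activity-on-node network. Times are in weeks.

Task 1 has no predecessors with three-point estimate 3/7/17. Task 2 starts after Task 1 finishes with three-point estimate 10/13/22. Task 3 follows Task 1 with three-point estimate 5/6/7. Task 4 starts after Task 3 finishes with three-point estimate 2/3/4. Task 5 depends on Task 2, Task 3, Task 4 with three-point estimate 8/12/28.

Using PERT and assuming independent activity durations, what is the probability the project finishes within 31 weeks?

te_Task 1 = (3 + 4·7 + 17)/6 = 48/6 = 8; σ²_Task 1 = ((17−3)/6)² = 5.444
te_Task 2 = (10 + 4·13 + 22)/6 = 84/6 = 14; σ²_Task 2 = ((22−10)/6)² = 4.000
te_Task 3 = (5 + 4·6 + 7)/6 = 36/6 = 6; σ²_Task 3 = ((7−5)/6)² = 0.111
te_Task 4 = (2 + 4·3 + 4)/6 = 18/6 = 3; σ²_Task 4 = ((4−2)/6)² = 0.111
te_Task 5 = (8 + 4·12 + 28)/6 = 84/6 = 14; σ²_Task 5 = ((28−8)/6)² = 11.111

Forward pass:
ES_Task 1 = 0; EF_Task 1 = 8
ES_Task 2 = 8; EF_Task 2 = 8+14 = 22
ES_Task 3 = 8; EF_Task 3 = 8+6 = 14
ES_Task 4 = 14; EF_Task 4 = 14+3 = 17
ES_Task 5 = max(EF_Task 2=22, EF_Task 3=14, EF_Task 4=17) = 22; EF_Task 5 = 22+14 = 36
Expected project duration μ = 36 weeks. Critical path: Task 1 → Task 2 → Task 5.

Variance along critical path = 5.444 + 4.000 + 11.111 = 20.556; σ = √20.556 = 4.534 weeks.
Z = (31 − 36) / 4.534 = -1.103
P(T ≤ 31) = Φ(-1.103) ≈ 0.135

0.135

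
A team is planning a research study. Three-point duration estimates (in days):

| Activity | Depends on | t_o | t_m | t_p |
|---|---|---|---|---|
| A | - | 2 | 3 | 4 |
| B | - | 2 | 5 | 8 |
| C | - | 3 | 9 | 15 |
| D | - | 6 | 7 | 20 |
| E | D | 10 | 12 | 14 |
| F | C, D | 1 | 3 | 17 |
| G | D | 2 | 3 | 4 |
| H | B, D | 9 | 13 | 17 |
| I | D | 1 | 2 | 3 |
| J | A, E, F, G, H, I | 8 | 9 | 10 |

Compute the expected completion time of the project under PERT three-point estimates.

te_A = (2 + 4·3 + 4)/6 = 18/6 = 3
te_B = (2 + 4·5 + 8)/6 = 30/6 = 5
te_C = (3 + 4·9 + 15)/6 = 54/6 = 9
te_D = (6 + 4·7 + 20)/6 = 54/6 = 9
te_E = (10 + 4·12 + 14)/6 = 72/6 = 12
te_F = (1 + 4·3 + 17)/6 = 30/6 = 5
te_G = (2 + 4·3 + 4)/6 = 18/6 = 3
te_H = (9 + 4·13 + 17)/6 = 78/6 = 13
te_I = (1 + 4·2 + 3)/6 = 12/6 = 2
te_J = (8 + 4·9 + 10)/6 = 54/6 = 9

Forward pass:
ES_A = 0; EF_A = 3
ES_B = 0; EF_B = 5
ES_C = 0; EF_C = 9
ES_D = 0; EF_D = 9
ES_E = 9; EF_E = 9+12 = 21
ES_F = max(EF_C=9, EF_D=9) = 9; EF_F = 9+5 = 14
ES_G = 9; EF_G = 9+3 = 12
ES_H = max(EF_B=5, EF_D=9) = 9; EF_H = 9+13 = 22
ES_I = 9; EF_I = 9+2 = 11
ES_J = max(EF_A=3, EF_E=21, EF_F=14, EF_G=12, EF_H=22, EF_I=11) = 22; EF_J = 22+9 = 31
Expected project duration μ = 31 days. Critical path: D → H → J.

31 days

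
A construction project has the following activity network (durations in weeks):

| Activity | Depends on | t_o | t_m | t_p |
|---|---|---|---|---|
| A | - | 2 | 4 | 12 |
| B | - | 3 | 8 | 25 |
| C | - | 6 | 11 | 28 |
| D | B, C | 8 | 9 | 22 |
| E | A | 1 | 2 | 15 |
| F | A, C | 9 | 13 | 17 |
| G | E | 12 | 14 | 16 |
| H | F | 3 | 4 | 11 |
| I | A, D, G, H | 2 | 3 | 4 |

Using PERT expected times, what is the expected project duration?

34 weeks

te_A = (2 + 4·4 + 12)/6 = 30/6 = 5
te_B = (3 + 4·8 + 25)/6 = 60/6 = 10
te_C = (6 + 4·11 + 28)/6 = 78/6 = 13
te_D = (8 + 4·9 + 22)/6 = 66/6 = 11
te_E = (1 + 4·2 + 15)/6 = 24/6 = 4
te_F = (9 + 4·13 + 17)/6 = 78/6 = 13
te_G = (12 + 4·14 + 16)/6 = 84/6 = 14
te_H = (3 + 4·4 + 11)/6 = 30/6 = 5
te_I = (2 + 4·3 + 4)/6 = 18/6 = 3

Forward pass:
ES_A = 0; EF_A = 5
ES_B = 0; EF_B = 10
ES_C = 0; EF_C = 13
ES_D = max(EF_B=10, EF_C=13) = 13; EF_D = 13+11 = 24
ES_E = 5; EF_E = 5+4 = 9
ES_F = max(EF_A=5, EF_C=13) = 13; EF_F = 13+13 = 26
ES_G = 9; EF_G = 9+14 = 23
ES_H = 26; EF_H = 26+5 = 31
ES_I = max(EF_A=5, EF_D=24, EF_G=23, EF_H=31) = 31; EF_I = 31+3 = 34
Expected project duration μ = 34 weeks. Critical path: C → F → H → I.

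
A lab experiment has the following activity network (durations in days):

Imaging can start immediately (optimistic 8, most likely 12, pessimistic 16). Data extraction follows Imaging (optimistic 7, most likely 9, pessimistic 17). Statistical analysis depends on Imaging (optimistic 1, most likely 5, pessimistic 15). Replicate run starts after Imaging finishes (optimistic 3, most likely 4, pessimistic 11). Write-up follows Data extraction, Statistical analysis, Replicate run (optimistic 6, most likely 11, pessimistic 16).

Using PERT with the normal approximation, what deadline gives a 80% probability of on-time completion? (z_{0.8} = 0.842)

35.3 days

te_Imaging = (8 + 4·12 + 16)/6 = 72/6 = 12; σ²_Imaging = ((16−8)/6)² = 1.778
te_Data extraction = (7 + 4·9 + 17)/6 = 60/6 = 10; σ²_Data extraction = ((17−7)/6)² = 2.778
te_Statistical analysis = (1 + 4·5 + 15)/6 = 36/6 = 6; σ²_Statistical analysis = ((15−1)/6)² = 5.444
te_Replicate run = (3 + 4·4 + 11)/6 = 30/6 = 5; σ²_Replicate run = ((11−3)/6)² = 1.778
te_Write-up = (6 + 4·11 + 16)/6 = 66/6 = 11; σ²_Write-up = ((16−6)/6)² = 2.778

Forward pass:
ES_Imaging = 0; EF_Imaging = 12
ES_Data extraction = 12; EF_Data extraction = 12+10 = 22
ES_Statistical analysis = 12; EF_Statistical analysis = 12+6 = 18
ES_Replicate run = 12; EF_Replicate run = 12+5 = 17
ES_Write-up = max(EF_Data extraction=22, EF_Statistical analysis=18, EF_Replicate run=17) = 22; EF_Write-up = 22+11 = 33
Expected project duration μ = 33 days. Critical path: Imaging → Data extraction → Write-up.

Variance along critical path = 1.778 + 2.778 + 2.778 = 7.333; σ = 2.708 days.
D = μ + z·σ = 33 + 0.842·2.708 = 35.3 days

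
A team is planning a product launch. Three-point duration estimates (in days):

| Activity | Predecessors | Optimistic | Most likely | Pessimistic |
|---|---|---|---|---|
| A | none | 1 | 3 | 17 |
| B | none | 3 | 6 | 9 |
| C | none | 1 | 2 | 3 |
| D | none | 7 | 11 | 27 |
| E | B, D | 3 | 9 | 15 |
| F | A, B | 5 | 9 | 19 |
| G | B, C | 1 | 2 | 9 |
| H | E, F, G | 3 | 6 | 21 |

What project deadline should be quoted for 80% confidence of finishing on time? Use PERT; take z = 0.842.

te_A = (1 + 4·3 + 17)/6 = 30/6 = 5; σ²_A = ((17−1)/6)² = 7.111
te_B = (3 + 4·6 + 9)/6 = 36/6 = 6; σ²_B = ((9−3)/6)² = 1.000
te_C = (1 + 4·2 + 3)/6 = 12/6 = 2; σ²_C = ((3−1)/6)² = 0.111
te_D = (7 + 4·11 + 27)/6 = 78/6 = 13; σ²_D = ((27−7)/6)² = 11.111
te_E = (3 + 4·9 + 15)/6 = 54/6 = 9; σ²_E = ((15−3)/6)² = 4.000
te_F = (5 + 4·9 + 19)/6 = 60/6 = 10; σ²_F = ((19−5)/6)² = 5.444
te_G = (1 + 4·2 + 9)/6 = 18/6 = 3; σ²_G = ((9−1)/6)² = 1.778
te_H = (3 + 4·6 + 21)/6 = 48/6 = 8; σ²_H = ((21−3)/6)² = 9.000

Forward pass:
ES_A = 0; EF_A = 5
ES_B = 0; EF_B = 6
ES_C = 0; EF_C = 2
ES_D = 0; EF_D = 13
ES_E = max(EF_B=6, EF_D=13) = 13; EF_E = 13+9 = 22
ES_F = max(EF_A=5, EF_B=6) = 6; EF_F = 6+10 = 16
ES_G = max(EF_B=6, EF_C=2) = 6; EF_G = 6+3 = 9
ES_H = max(EF_E=22, EF_F=16, EF_G=9) = 22; EF_H = 22+8 = 30
Expected project duration μ = 30 days. Critical path: D → E → H.

Variance along critical path = 11.111 + 4.000 + 9.000 = 24.111; σ = 4.910 days.
D = μ + z·σ = 30 + 0.842·4.910 = 34.1 days

34.1 days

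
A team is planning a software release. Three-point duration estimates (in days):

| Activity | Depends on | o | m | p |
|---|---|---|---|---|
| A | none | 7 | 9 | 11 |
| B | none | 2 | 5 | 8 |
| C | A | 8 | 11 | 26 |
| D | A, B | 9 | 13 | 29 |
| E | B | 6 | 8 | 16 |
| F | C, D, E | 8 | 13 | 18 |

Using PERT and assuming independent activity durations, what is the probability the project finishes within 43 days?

0.943

te_A = (7 + 4·9 + 11)/6 = 54/6 = 9; σ²_A = ((11−7)/6)² = 0.444
te_B = (2 + 4·5 + 8)/6 = 30/6 = 5; σ²_B = ((8−2)/6)² = 1.000
te_C = (8 + 4·11 + 26)/6 = 78/6 = 13; σ²_C = ((26−8)/6)² = 9.000
te_D = (9 + 4·13 + 29)/6 = 90/6 = 15; σ²_D = ((29−9)/6)² = 11.111
te_E = (6 + 4·8 + 16)/6 = 54/6 = 9; σ²_E = ((16−6)/6)² = 2.778
te_F = (8 + 4·13 + 18)/6 = 78/6 = 13; σ²_F = ((18−8)/6)² = 2.778

Forward pass:
ES_A = 0; EF_A = 9
ES_B = 0; EF_B = 5
ES_C = 9; EF_C = 9+13 = 22
ES_D = max(EF_A=9, EF_B=5) = 9; EF_D = 9+15 = 24
ES_E = 5; EF_E = 5+9 = 14
ES_F = max(EF_C=22, EF_D=24, EF_E=14) = 24; EF_F = 24+13 = 37
Expected project duration μ = 37 days. Critical path: A → D → F.

Variance along critical path = 0.444 + 11.111 + 2.778 = 14.333; σ = √14.333 = 3.786 days.
Z = (43 − 37) / 3.786 = 1.585
P(T ≤ 43) = Φ(1.585) ≈ 0.943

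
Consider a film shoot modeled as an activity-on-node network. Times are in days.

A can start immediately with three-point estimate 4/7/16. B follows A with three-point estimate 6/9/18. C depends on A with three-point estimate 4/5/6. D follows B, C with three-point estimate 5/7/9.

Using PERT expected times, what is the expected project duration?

25 days

te_A = (4 + 4·7 + 16)/6 = 48/6 = 8
te_B = (6 + 4·9 + 18)/6 = 60/6 = 10
te_C = (4 + 4·5 + 6)/6 = 30/6 = 5
te_D = (5 + 4·7 + 9)/6 = 42/6 = 7

Forward pass:
ES_A = 0; EF_A = 8
ES_B = 8; EF_B = 8+10 = 18
ES_C = 8; EF_C = 8+5 = 13
ES_D = max(EF_B=18, EF_C=13) = 18; EF_D = 18+7 = 25
Expected project duration μ = 25 days. Critical path: A → B → D.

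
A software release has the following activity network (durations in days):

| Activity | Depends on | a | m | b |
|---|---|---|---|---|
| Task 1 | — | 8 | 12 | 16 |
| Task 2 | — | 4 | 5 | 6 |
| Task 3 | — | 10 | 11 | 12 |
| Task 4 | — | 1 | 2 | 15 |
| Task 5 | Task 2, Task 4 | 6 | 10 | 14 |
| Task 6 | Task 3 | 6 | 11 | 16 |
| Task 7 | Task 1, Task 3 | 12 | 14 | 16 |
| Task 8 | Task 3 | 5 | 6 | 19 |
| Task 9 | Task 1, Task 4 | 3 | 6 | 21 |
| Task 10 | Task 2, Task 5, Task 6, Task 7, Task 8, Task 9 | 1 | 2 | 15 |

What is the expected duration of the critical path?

30 days

te_Task 1 = (8 + 4·12 + 16)/6 = 72/6 = 12
te_Task 2 = (4 + 4·5 + 6)/6 = 30/6 = 5
te_Task 3 = (10 + 4·11 + 12)/6 = 66/6 = 11
te_Task 4 = (1 + 4·2 + 15)/6 = 24/6 = 4
te_Task 5 = (6 + 4·10 + 14)/6 = 60/6 = 10
te_Task 6 = (6 + 4·11 + 16)/6 = 66/6 = 11
te_Task 7 = (12 + 4·14 + 16)/6 = 84/6 = 14
te_Task 8 = (5 + 4·6 + 19)/6 = 48/6 = 8
te_Task 9 = (3 + 4·6 + 21)/6 = 48/6 = 8
te_Task 10 = (1 + 4·2 + 15)/6 = 24/6 = 4

Forward pass:
ES_Task 1 = 0; EF_Task 1 = 12
ES_Task 2 = 0; EF_Task 2 = 5
ES_Task 3 = 0; EF_Task 3 = 11
ES_Task 4 = 0; EF_Task 4 = 4
ES_Task 5 = max(EF_Task 2=5, EF_Task 4=4) = 5; EF_Task 5 = 5+10 = 15
ES_Task 6 = 11; EF_Task 6 = 11+11 = 22
ES_Task 7 = max(EF_Task 1=12, EF_Task 3=11) = 12; EF_Task 7 = 12+14 = 26
ES_Task 8 = 11; EF_Task 8 = 11+8 = 19
ES_Task 9 = max(EF_Task 1=12, EF_Task 4=4) = 12; EF_Task 9 = 12+8 = 20
ES_Task 10 = max(EF_Task 2=5, EF_Task 5=15, EF_Task 6=22, EF_Task 7=26, EF_Task 8=19, EF_Task 9=20) = 26; EF_Task 10 = 26+4 = 30
Expected project duration μ = 30 days. Critical path: Task 1 → Task 7 → Task 10.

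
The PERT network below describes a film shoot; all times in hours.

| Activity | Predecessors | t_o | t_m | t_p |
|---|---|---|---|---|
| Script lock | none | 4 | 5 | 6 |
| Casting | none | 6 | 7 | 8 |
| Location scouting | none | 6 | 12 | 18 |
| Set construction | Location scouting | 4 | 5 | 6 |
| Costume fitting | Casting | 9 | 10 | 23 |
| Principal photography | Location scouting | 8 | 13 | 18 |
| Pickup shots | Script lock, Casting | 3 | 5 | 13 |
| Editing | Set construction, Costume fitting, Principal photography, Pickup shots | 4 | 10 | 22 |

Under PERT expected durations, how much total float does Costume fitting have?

te_Script lock = (4 + 4·5 + 6)/6 = 30/6 = 5
te_Casting = (6 + 4·7 + 8)/6 = 42/6 = 7
te_Location scouting = (6 + 4·12 + 18)/6 = 72/6 = 12
te_Set construction = (4 + 4·5 + 6)/6 = 30/6 = 5
te_Costume fitting = (9 + 4·10 + 23)/6 = 72/6 = 12
te_Principal photography = (8 + 4·13 + 18)/6 = 78/6 = 13
te_Pickup shots = (3 + 4·5 + 13)/6 = 36/6 = 6
te_Editing = (4 + 4·10 + 22)/6 = 66/6 = 11

Forward pass:
ES_Script lock = 0; EF_Script lock = 5
ES_Casting = 0; EF_Casting = 7
ES_Location scouting = 0; EF_Location scouting = 12
ES_Set construction = 12; EF_Set construction = 12+5 = 17
ES_Costume fitting = 7; EF_Costume fitting = 7+12 = 19
ES_Principal photography = 12; EF_Principal photography = 12+13 = 25
ES_Pickup shots = max(EF_Script lock=5, EF_Casting=7) = 7; EF_Pickup shots = 7+6 = 13
ES_Editing = max(EF_Set construction=17, EF_Costume fitting=19, EF_Principal photography=25, EF_Pickup shots=13) = 25; EF_Editing = 25+11 = 36
Expected project duration μ = 36 hours. Critical path: Location scouting → Principal photography → Editing.

Backward pass:
LF_Editing = 36; LS_Editing = 36−11 = 25
LF_Pickup shots = LS_Editing = 25; LS_Pickup shots = 25−6 = 19
LF_Principal photography = LS_Editing = 25; LS_Principal photography = 25−13 = 12
LF_Costume fitting = LS_Editing = 25; LS_Costume fitting = 25−12 = 13
LF_Set construction = LS_Editing = 25; LS_Set construction = 25−5 = 20
LF_Location scouting = min(LS_Set construction=20, LS_Principal photography=12) = 12; LS_Location scouting = 12−12 = 0
LF_Casting = min(LS_Costume fitting=13, LS_Pickup shots=19) = 13; LS_Casting = 13−7 = 6
LF_Script lock = LS_Pickup shots = 19; LS_Script lock = 19−5 = 14
Slack_Costume fitting = LS_Costume fitting − ES_Costume fitting = 13 − 7 = 6

6 hours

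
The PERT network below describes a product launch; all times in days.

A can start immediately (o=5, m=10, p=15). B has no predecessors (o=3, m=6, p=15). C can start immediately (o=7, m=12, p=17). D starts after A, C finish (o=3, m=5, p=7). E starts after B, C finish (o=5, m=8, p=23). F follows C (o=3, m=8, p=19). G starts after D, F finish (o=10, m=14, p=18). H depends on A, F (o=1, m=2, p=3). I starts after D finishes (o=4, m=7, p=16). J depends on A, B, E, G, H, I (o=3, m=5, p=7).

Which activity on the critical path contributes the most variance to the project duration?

F

te_A = (5 + 4·10 + 15)/6 = 60/6 = 10; σ²_A = ((15−5)/6)² = 2.778
te_B = (3 + 4·6 + 15)/6 = 42/6 = 7; σ²_B = ((15−3)/6)² = 4.000
te_C = (7 + 4·12 + 17)/6 = 72/6 = 12; σ²_C = ((17−7)/6)² = 2.778
te_D = (3 + 4·5 + 7)/6 = 30/6 = 5; σ²_D = ((7−3)/6)² = 0.444
te_E = (5 + 4·8 + 23)/6 = 60/6 = 10; σ²_E = ((23−5)/6)² = 9.000
te_F = (3 + 4·8 + 19)/6 = 54/6 = 9; σ²_F = ((19−3)/6)² = 7.111
te_G = (10 + 4·14 + 18)/6 = 84/6 = 14; σ²_G = ((18−10)/6)² = 1.778
te_H = (1 + 4·2 + 3)/6 = 12/6 = 2; σ²_H = ((3−1)/6)² = 0.111
te_I = (4 + 4·7 + 16)/6 = 48/6 = 8; σ²_I = ((16−4)/6)² = 4.000
te_J = (3 + 4·5 + 7)/6 = 30/6 = 5; σ²_J = ((7−3)/6)² = 0.444

Forward pass:
ES_A = 0; EF_A = 10
ES_B = 0; EF_B = 7
ES_C = 0; EF_C = 12
ES_D = max(EF_A=10, EF_C=12) = 12; EF_D = 12+5 = 17
ES_E = max(EF_B=7, EF_C=12) = 12; EF_E = 12+10 = 22
ES_F = 12; EF_F = 12+9 = 21
ES_G = max(EF_D=17, EF_F=21) = 21; EF_G = 21+14 = 35
ES_H = max(EF_A=10, EF_F=21) = 21; EF_H = 21+2 = 23
ES_I = 17; EF_I = 17+8 = 25
ES_J = max(EF_A=10, EF_B=7, EF_E=22, EF_G=35, EF_H=23, EF_I=25) = 35; EF_J = 35+5 = 40
Expected project duration μ = 40 days. Critical path: C → F → G → J.

Variances on critical path: σ²_C=2.778, σ²_F=7.111, σ²_G=1.778, σ²_J=0.444.
Largest is σ²_F = 7.111.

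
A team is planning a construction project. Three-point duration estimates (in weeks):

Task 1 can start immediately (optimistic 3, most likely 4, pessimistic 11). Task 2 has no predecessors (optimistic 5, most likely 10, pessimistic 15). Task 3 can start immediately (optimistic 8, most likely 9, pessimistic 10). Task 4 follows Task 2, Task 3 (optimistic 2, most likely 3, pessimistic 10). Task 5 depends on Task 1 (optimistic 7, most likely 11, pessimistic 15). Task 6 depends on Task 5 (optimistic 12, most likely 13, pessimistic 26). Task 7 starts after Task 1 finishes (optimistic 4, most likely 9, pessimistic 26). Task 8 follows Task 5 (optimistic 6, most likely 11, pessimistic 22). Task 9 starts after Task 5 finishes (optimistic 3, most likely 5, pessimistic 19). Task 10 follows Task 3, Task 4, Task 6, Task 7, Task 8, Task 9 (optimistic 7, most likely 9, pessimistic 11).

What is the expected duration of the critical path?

40 weeks

te_Task 1 = (3 + 4·4 + 11)/6 = 30/6 = 5
te_Task 2 = (5 + 4·10 + 15)/6 = 60/6 = 10
te_Task 3 = (8 + 4·9 + 10)/6 = 54/6 = 9
te_Task 4 = (2 + 4·3 + 10)/6 = 24/6 = 4
te_Task 5 = (7 + 4·11 + 15)/6 = 66/6 = 11
te_Task 6 = (12 + 4·13 + 26)/6 = 90/6 = 15
te_Task 7 = (4 + 4·9 + 26)/6 = 66/6 = 11
te_Task 8 = (6 + 4·11 + 22)/6 = 72/6 = 12
te_Task 9 = (3 + 4·5 + 19)/6 = 42/6 = 7
te_Task 10 = (7 + 4·9 + 11)/6 = 54/6 = 9

Forward pass:
ES_Task 1 = 0; EF_Task 1 = 5
ES_Task 2 = 0; EF_Task 2 = 10
ES_Task 3 = 0; EF_Task 3 = 9
ES_Task 4 = max(EF_Task 2=10, EF_Task 3=9) = 10; EF_Task 4 = 10+4 = 14
ES_Task 5 = 5; EF_Task 5 = 5+11 = 16
ES_Task 6 = 16; EF_Task 6 = 16+15 = 31
ES_Task 7 = 5; EF_Task 7 = 5+11 = 16
ES_Task 8 = 16; EF_Task 8 = 16+12 = 28
ES_Task 9 = 16; EF_Task 9 = 16+7 = 23
ES_Task 10 = max(EF_Task 3=9, EF_Task 4=14, EF_Task 6=31, EF_Task 7=16, EF_Task 8=28, EF_Task 9=23) = 31; EF_Task 10 = 31+9 = 40
Expected project duration μ = 40 weeks. Critical path: Task 1 → Task 5 → Task 6 → Task 10.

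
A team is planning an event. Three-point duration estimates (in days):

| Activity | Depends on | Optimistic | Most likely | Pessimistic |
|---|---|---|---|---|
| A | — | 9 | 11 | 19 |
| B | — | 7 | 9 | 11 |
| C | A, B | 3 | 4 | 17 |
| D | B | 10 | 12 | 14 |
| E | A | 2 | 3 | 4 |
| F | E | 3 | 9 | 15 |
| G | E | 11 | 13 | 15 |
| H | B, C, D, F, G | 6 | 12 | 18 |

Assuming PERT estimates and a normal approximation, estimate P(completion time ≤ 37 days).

0.134

te_A = (9 + 4·11 + 19)/6 = 72/6 = 12; σ²_A = ((19−9)/6)² = 2.778
te_B = (7 + 4·9 + 11)/6 = 54/6 = 9; σ²_B = ((11−7)/6)² = 0.444
te_C = (3 + 4·4 + 17)/6 = 36/6 = 6; σ²_C = ((17−3)/6)² = 5.444
te_D = (10 + 4·12 + 14)/6 = 72/6 = 12; σ²_D = ((14−10)/6)² = 0.444
te_E = (2 + 4·3 + 4)/6 = 18/6 = 3; σ²_E = ((4−2)/6)² = 0.111
te_F = (3 + 4·9 + 15)/6 = 54/6 = 9; σ²_F = ((15−3)/6)² = 4.000
te_G = (11 + 4·13 + 15)/6 = 78/6 = 13; σ²_G = ((15−11)/6)² = 0.444
te_H = (6 + 4·12 + 18)/6 = 72/6 = 12; σ²_H = ((18−6)/6)² = 4.000

Forward pass:
ES_A = 0; EF_A = 12
ES_B = 0; EF_B = 9
ES_C = max(EF_A=12, EF_B=9) = 12; EF_C = 12+6 = 18
ES_D = 9; EF_D = 9+12 = 21
ES_E = 12; EF_E = 12+3 = 15
ES_F = 15; EF_F = 15+9 = 24
ES_G = 15; EF_G = 15+13 = 28
ES_H = max(EF_B=9, EF_C=18, EF_D=21, EF_F=24, EF_G=28) = 28; EF_H = 28+12 = 40
Expected project duration μ = 40 days. Critical path: A → E → G → H.

Variance along critical path = 2.778 + 0.111 + 0.444 + 4.000 = 7.333; σ = √7.333 = 2.708 days.
Z = (37 − 40) / 2.708 = -1.108
P(T ≤ 37) = Φ(-1.108) ≈ 0.134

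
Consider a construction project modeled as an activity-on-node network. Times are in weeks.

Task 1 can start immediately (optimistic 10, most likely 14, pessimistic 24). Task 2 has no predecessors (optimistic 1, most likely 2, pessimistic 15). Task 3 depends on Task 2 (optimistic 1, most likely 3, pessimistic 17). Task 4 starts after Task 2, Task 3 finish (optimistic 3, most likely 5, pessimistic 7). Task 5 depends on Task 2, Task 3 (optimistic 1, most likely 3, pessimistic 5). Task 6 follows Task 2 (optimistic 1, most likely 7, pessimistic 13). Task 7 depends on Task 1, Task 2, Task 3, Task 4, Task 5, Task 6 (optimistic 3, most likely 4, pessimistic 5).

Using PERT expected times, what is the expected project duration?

te_Task 1 = (10 + 4·14 + 24)/6 = 90/6 = 15
te_Task 2 = (1 + 4·2 + 15)/6 = 24/6 = 4
te_Task 3 = (1 + 4·3 + 17)/6 = 30/6 = 5
te_Task 4 = (3 + 4·5 + 7)/6 = 30/6 = 5
te_Task 5 = (1 + 4·3 + 5)/6 = 18/6 = 3
te_Task 6 = (1 + 4·7 + 13)/6 = 42/6 = 7
te_Task 7 = (3 + 4·4 + 5)/6 = 24/6 = 4

Forward pass:
ES_Task 1 = 0; EF_Task 1 = 15
ES_Task 2 = 0; EF_Task 2 = 4
ES_Task 3 = 4; EF_Task 3 = 4+5 = 9
ES_Task 4 = max(EF_Task 2=4, EF_Task 3=9) = 9; EF_Task 4 = 9+5 = 14
ES_Task 5 = max(EF_Task 2=4, EF_Task 3=9) = 9; EF_Task 5 = 9+3 = 12
ES_Task 6 = 4; EF_Task 6 = 4+7 = 11
ES_Task 7 = max(EF_Task 1=15, EF_Task 2=4, EF_Task 3=9, EF_Task 4=14, EF_Task 5=12, EF_Task 6=11) = 15; EF_Task 7 = 15+4 = 19
Expected project duration μ = 19 weeks. Critical path: Task 1 → Task 7.

19 weeks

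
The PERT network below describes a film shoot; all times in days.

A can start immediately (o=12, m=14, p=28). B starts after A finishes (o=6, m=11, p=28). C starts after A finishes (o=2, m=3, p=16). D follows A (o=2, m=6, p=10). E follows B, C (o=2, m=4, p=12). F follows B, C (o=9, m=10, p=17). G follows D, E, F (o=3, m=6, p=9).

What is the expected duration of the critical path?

46 days

te_A = (12 + 4·14 + 28)/6 = 96/6 = 16
te_B = (6 + 4·11 + 28)/6 = 78/6 = 13
te_C = (2 + 4·3 + 16)/6 = 30/6 = 5
te_D = (2 + 4·6 + 10)/6 = 36/6 = 6
te_E = (2 + 4·4 + 12)/6 = 30/6 = 5
te_F = (9 + 4·10 + 17)/6 = 66/6 = 11
te_G = (3 + 4·6 + 9)/6 = 36/6 = 6

Forward pass:
ES_A = 0; EF_A = 16
ES_B = 16; EF_B = 16+13 = 29
ES_C = 16; EF_C = 16+5 = 21
ES_D = 16; EF_D = 16+6 = 22
ES_E = max(EF_B=29, EF_C=21) = 29; EF_E = 29+5 = 34
ES_F = max(EF_B=29, EF_C=21) = 29; EF_F = 29+11 = 40
ES_G = max(EF_D=22, EF_E=34, EF_F=40) = 40; EF_G = 40+6 = 46
Expected project duration μ = 46 days. Critical path: A → B → F → G.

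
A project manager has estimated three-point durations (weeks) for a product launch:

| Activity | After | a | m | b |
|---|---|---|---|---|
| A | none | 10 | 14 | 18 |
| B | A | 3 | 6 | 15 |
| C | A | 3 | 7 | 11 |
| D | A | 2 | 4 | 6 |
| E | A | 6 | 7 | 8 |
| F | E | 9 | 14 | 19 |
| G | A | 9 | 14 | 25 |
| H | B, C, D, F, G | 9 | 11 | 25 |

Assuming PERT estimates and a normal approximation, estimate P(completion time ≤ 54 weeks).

te_A = (10 + 4·14 + 18)/6 = 84/6 = 14; σ²_A = ((18−10)/6)² = 1.778
te_B = (3 + 4·6 + 15)/6 = 42/6 = 7; σ²_B = ((15−3)/6)² = 4.000
te_C = (3 + 4·7 + 11)/6 = 42/6 = 7; σ²_C = ((11−3)/6)² = 1.778
te_D = (2 + 4·4 + 6)/6 = 24/6 = 4; σ²_D = ((6−2)/6)² = 0.444
te_E = (6 + 4·7 + 8)/6 = 42/6 = 7; σ²_E = ((8−6)/6)² = 0.111
te_F = (9 + 4·14 + 19)/6 = 84/6 = 14; σ²_F = ((19−9)/6)² = 2.778
te_G = (9 + 4·14 + 25)/6 = 90/6 = 15; σ²_G = ((25−9)/6)² = 7.111
te_H = (9 + 4·11 + 25)/6 = 78/6 = 13; σ²_H = ((25−9)/6)² = 7.111

Forward pass:
ES_A = 0; EF_A = 14
ES_B = 14; EF_B = 14+7 = 21
ES_C = 14; EF_C = 14+7 = 21
ES_D = 14; EF_D = 14+4 = 18
ES_E = 14; EF_E = 14+7 = 21
ES_F = 21; EF_F = 21+14 = 35
ES_G = 14; EF_G = 14+15 = 29
ES_H = max(EF_B=21, EF_C=21, EF_D=18, EF_F=35, EF_G=29) = 35; EF_H = 35+13 = 48
Expected project duration μ = 48 weeks. Critical path: A → E → F → H.

Variance along critical path = 1.778 + 0.111 + 2.778 + 7.111 = 11.778; σ = √11.778 = 3.432 weeks.
Z = (54 − 48) / 3.432 = 1.748
P(T ≤ 54) = Φ(1.748) ≈ 0.960

0.960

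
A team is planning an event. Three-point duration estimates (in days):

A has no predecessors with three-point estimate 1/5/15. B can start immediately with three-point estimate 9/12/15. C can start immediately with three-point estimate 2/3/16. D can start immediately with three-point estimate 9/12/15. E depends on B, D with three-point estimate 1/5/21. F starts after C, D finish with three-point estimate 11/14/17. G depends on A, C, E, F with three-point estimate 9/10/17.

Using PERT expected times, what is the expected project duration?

te_A = (1 + 4·5 + 15)/6 = 36/6 = 6
te_B = (9 + 4·12 + 15)/6 = 72/6 = 12
te_C = (2 + 4·3 + 16)/6 = 30/6 = 5
te_D = (9 + 4·12 + 15)/6 = 72/6 = 12
te_E = (1 + 4·5 + 21)/6 = 42/6 = 7
te_F = (11 + 4·14 + 17)/6 = 84/6 = 14
te_G = (9 + 4·10 + 17)/6 = 66/6 = 11

Forward pass:
ES_A = 0; EF_A = 6
ES_B = 0; EF_B = 12
ES_C = 0; EF_C = 5
ES_D = 0; EF_D = 12
ES_E = max(EF_B=12, EF_D=12) = 12; EF_E = 12+7 = 19
ES_F = max(EF_C=5, EF_D=12) = 12; EF_F = 12+14 = 26
ES_G = max(EF_A=6, EF_C=5, EF_E=19, EF_F=26) = 26; EF_G = 26+11 = 37
Expected project duration μ = 37 days. Critical path: D → F → G.

37 days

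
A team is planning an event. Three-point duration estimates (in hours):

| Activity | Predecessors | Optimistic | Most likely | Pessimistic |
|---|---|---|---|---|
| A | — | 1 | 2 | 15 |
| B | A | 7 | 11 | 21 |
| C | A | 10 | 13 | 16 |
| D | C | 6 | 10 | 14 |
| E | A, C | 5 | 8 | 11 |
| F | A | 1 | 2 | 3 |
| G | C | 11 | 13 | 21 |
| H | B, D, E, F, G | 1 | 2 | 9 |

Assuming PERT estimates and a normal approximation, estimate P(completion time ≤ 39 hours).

0.934

te_A = (1 + 4·2 + 15)/6 = 24/6 = 4; σ²_A = ((15−1)/6)² = 5.444
te_B = (7 + 4·11 + 21)/6 = 72/6 = 12; σ²_B = ((21−7)/6)² = 5.444
te_C = (10 + 4·13 + 16)/6 = 78/6 = 13; σ²_C = ((16−10)/6)² = 1.000
te_D = (6 + 4·10 + 14)/6 = 60/6 = 10; σ²_D = ((14−6)/6)² = 1.778
te_E = (5 + 4·8 + 11)/6 = 48/6 = 8; σ²_E = ((11−5)/6)² = 1.000
te_F = (1 + 4·2 + 3)/6 = 12/6 = 2; σ²_F = ((3−1)/6)² = 0.111
te_G = (11 + 4·13 + 21)/6 = 84/6 = 14; σ²_G = ((21−11)/6)² = 2.778
te_H = (1 + 4·2 + 9)/6 = 18/6 = 3; σ²_H = ((9−1)/6)² = 1.778

Forward pass:
ES_A = 0; EF_A = 4
ES_B = 4; EF_B = 4+12 = 16
ES_C = 4; EF_C = 4+13 = 17
ES_D = 17; EF_D = 17+10 = 27
ES_E = max(EF_A=4, EF_C=17) = 17; EF_E = 17+8 = 25
ES_F = 4; EF_F = 4+2 = 6
ES_G = 17; EF_G = 17+14 = 31
ES_H = max(EF_B=16, EF_D=27, EF_E=25, EF_F=6, EF_G=31) = 31; EF_H = 31+3 = 34
Expected project duration μ = 34 hours. Critical path: A → C → G → H.

Variance along critical path = 5.444 + 1.000 + 2.778 + 1.778 = 11.000; σ = √11.000 = 3.317 hours.
Z = (39 − 34) / 3.317 = 1.508
P(T ≤ 39) = Φ(1.508) ≈ 0.934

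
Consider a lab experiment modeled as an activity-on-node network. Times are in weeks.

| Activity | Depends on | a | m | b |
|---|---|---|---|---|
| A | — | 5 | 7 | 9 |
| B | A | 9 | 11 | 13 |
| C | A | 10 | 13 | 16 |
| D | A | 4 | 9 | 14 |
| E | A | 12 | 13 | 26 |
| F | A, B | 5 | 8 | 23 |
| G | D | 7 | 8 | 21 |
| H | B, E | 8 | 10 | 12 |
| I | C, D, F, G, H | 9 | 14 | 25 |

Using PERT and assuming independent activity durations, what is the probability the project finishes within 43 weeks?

0.138

te_A = (5 + 4·7 + 9)/6 = 42/6 = 7; σ²_A = ((9−5)/6)² = 0.444
te_B = (9 + 4·11 + 13)/6 = 66/6 = 11; σ²_B = ((13−9)/6)² = 0.444
te_C = (10 + 4·13 + 16)/6 = 78/6 = 13; σ²_C = ((16−10)/6)² = 1.000
te_D = (4 + 4·9 + 14)/6 = 54/6 = 9; σ²_D = ((14−4)/6)² = 2.778
te_E = (12 + 4·13 + 26)/6 = 90/6 = 15; σ²_E = ((26−12)/6)² = 5.444
te_F = (5 + 4·8 + 23)/6 = 60/6 = 10; σ²_F = ((23−5)/6)² = 9.000
te_G = (7 + 4·8 + 21)/6 = 60/6 = 10; σ²_G = ((21−7)/6)² = 5.444
te_H = (8 + 4·10 + 12)/6 = 60/6 = 10; σ²_H = ((12−8)/6)² = 0.444
te_I = (9 + 4·14 + 25)/6 = 90/6 = 15; σ²_I = ((25−9)/6)² = 7.111

Forward pass:
ES_A = 0; EF_A = 7
ES_B = 7; EF_B = 7+11 = 18
ES_C = 7; EF_C = 7+13 = 20
ES_D = 7; EF_D = 7+9 = 16
ES_E = 7; EF_E = 7+15 = 22
ES_F = max(EF_A=7, EF_B=18) = 18; EF_F = 18+10 = 28
ES_G = 16; EF_G = 16+10 = 26
ES_H = max(EF_B=18, EF_E=22) = 22; EF_H = 22+10 = 32
ES_I = max(EF_C=20, EF_D=16, EF_F=28, EF_G=26, EF_H=32) = 32; EF_I = 32+15 = 47
Expected project duration μ = 47 weeks. Critical path: A → E → H → I.

Variance along critical path = 0.444 + 5.444 + 0.444 + 7.111 = 13.444; σ = √13.444 = 3.667 weeks.
Z = (43 − 47) / 3.667 = -1.091
P(T ≤ 43) = Φ(-1.091) ≈ 0.138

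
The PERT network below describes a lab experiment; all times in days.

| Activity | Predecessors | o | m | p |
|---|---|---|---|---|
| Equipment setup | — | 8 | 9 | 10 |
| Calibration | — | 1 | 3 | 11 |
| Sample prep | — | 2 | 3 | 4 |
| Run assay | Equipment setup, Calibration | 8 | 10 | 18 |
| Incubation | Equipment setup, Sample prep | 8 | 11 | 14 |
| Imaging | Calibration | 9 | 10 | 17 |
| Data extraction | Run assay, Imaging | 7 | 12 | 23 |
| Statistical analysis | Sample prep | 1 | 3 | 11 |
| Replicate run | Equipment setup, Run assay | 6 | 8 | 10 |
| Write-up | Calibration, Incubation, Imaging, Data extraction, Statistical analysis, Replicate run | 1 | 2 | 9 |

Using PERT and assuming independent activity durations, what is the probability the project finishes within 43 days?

te_Equipment setup = (8 + 4·9 + 10)/6 = 54/6 = 9; σ²_Equipment setup = ((10−8)/6)² = 0.111
te_Calibration = (1 + 4·3 + 11)/6 = 24/6 = 4; σ²_Calibration = ((11−1)/6)² = 2.778
te_Sample prep = (2 + 4·3 + 4)/6 = 18/6 = 3; σ²_Sample prep = ((4−2)/6)² = 0.111
te_Run assay = (8 + 4·10 + 18)/6 = 66/6 = 11; σ²_Run assay = ((18−8)/6)² = 2.778
te_Incubation = (8 + 4·11 + 14)/6 = 66/6 = 11; σ²_Incubation = ((14−8)/6)² = 1.000
te_Imaging = (9 + 4·10 + 17)/6 = 66/6 = 11; σ²_Imaging = ((17−9)/6)² = 1.778
te_Data extraction = (7 + 4·12 + 23)/6 = 78/6 = 13; σ²_Data extraction = ((23−7)/6)² = 7.111
te_Statistical analysis = (1 + 4·3 + 11)/6 = 24/6 = 4; σ²_Statistical analysis = ((11−1)/6)² = 2.778
te_Replicate run = (6 + 4·8 + 10)/6 = 48/6 = 8; σ²_Replicate run = ((10−6)/6)² = 0.444
te_Write-up = (1 + 4·2 + 9)/6 = 18/6 = 3; σ²_Write-up = ((9−1)/6)² = 1.778

Forward pass:
ES_Equipment setup = 0; EF_Equipment setup = 9
ES_Calibration = 0; EF_Calibration = 4
ES_Sample prep = 0; EF_Sample prep = 3
ES_Run assay = max(EF_Equipment setup=9, EF_Calibration=4) = 9; EF_Run assay = 9+11 = 20
ES_Incubation = max(EF_Equipment setup=9, EF_Sample prep=3) = 9; EF_Incubation = 9+11 = 20
ES_Imaging = 4; EF_Imaging = 4+11 = 15
ES_Data extraction = max(EF_Run assay=20, EF_Imaging=15) = 20; EF_Data extraction = 20+13 = 33
ES_Statistical analysis = 3; EF_Statistical analysis = 3+4 = 7
ES_Replicate run = max(EF_Equipment setup=9, EF_Run assay=20) = 20; EF_Replicate run = 20+8 = 28
ES_Write-up = max(EF_Calibration=4, EF_Incubation=20, EF_Imaging=15, EF_Data extraction=33, EF_Statistical analysis=7, EF_Replicate run=28) = 33; EF_Write-up = 33+3 = 36
Expected project duration μ = 36 days. Critical path: Equipment setup → Run assay → Data extraction → Write-up.

Variance along critical path = 0.111 + 2.778 + 7.111 + 1.778 = 11.778; σ = √11.778 = 3.432 days.
Z = (43 − 36) / 3.432 = 2.040
P(T ≤ 43) = Φ(2.040) ≈ 0.979

0.979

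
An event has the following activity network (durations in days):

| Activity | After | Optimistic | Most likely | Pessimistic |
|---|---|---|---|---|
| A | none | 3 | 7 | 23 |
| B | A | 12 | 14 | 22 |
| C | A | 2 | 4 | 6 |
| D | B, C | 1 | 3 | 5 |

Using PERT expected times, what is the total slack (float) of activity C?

11 days

te_A = (3 + 4·7 + 23)/6 = 54/6 = 9
te_B = (12 + 4·14 + 22)/6 = 90/6 = 15
te_C = (2 + 4·4 + 6)/6 = 24/6 = 4
te_D = (1 + 4·3 + 5)/6 = 18/6 = 3

Forward pass:
ES_A = 0; EF_A = 9
ES_B = 9; EF_B = 9+15 = 24
ES_C = 9; EF_C = 9+4 = 13
ES_D = max(EF_B=24, EF_C=13) = 24; EF_D = 24+3 = 27
Expected project duration μ = 27 days. Critical path: A → B → D.

Backward pass:
LF_D = 27; LS_D = 27−3 = 24
LF_C = LS_D = 24; LS_C = 24−4 = 20
LF_B = LS_D = 24; LS_B = 24−15 = 9
LF_A = min(LS_B=9, LS_C=20) = 9; LS_A = 9−9 = 0
Slack_C = LS_C − ES_C = 20 − 9 = 11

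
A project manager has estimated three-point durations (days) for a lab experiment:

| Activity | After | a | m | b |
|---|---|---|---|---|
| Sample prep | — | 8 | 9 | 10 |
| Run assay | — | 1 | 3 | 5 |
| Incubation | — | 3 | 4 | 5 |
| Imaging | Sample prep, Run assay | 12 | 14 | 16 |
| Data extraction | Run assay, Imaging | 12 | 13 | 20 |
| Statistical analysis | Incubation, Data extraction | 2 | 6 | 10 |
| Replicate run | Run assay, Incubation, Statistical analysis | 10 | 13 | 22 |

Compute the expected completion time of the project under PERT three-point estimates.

57 days

te_Sample prep = (8 + 4·9 + 10)/6 = 54/6 = 9
te_Run assay = (1 + 4·3 + 5)/6 = 18/6 = 3
te_Incubation = (3 + 4·4 + 5)/6 = 24/6 = 4
te_Imaging = (12 + 4·14 + 16)/6 = 84/6 = 14
te_Data extraction = (12 + 4·13 + 20)/6 = 84/6 = 14
te_Statistical analysis = (2 + 4·6 + 10)/6 = 36/6 = 6
te_Replicate run = (10 + 4·13 + 22)/6 = 84/6 = 14

Forward pass:
ES_Sample prep = 0; EF_Sample prep = 9
ES_Run assay = 0; EF_Run assay = 3
ES_Incubation = 0; EF_Incubation = 4
ES_Imaging = max(EF_Sample prep=9, EF_Run assay=3) = 9; EF_Imaging = 9+14 = 23
ES_Data extraction = max(EF_Run assay=3, EF_Imaging=23) = 23; EF_Data extraction = 23+14 = 37
ES_Statistical analysis = max(EF_Incubation=4, EF_Data extraction=37) = 37; EF_Statistical analysis = 37+6 = 43
ES_Replicate run = max(EF_Run assay=3, EF_Incubation=4, EF_Statistical analysis=43) = 43; EF_Replicate run = 43+14 = 57
Expected project duration μ = 57 days. Critical path: Sample prep → Imaging → Data extraction → Statistical analysis → Replicate run.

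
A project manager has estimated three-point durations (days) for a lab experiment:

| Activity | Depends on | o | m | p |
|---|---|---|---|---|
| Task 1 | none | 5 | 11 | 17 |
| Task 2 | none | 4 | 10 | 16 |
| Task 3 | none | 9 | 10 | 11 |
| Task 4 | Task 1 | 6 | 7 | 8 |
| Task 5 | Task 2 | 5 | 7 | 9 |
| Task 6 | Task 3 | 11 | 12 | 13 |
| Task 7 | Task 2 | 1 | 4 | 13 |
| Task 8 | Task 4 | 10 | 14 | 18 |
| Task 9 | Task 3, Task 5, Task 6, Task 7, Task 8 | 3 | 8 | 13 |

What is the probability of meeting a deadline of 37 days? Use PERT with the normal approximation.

0.154

te_Task 1 = (5 + 4·11 + 17)/6 = 66/6 = 11; σ²_Task 1 = ((17−5)/6)² = 4.000
te_Task 2 = (4 + 4·10 + 16)/6 = 60/6 = 10; σ²_Task 2 = ((16−4)/6)² = 4.000
te_Task 3 = (9 + 4·10 + 11)/6 = 60/6 = 10; σ²_Task 3 = ((11−9)/6)² = 0.111
te_Task 4 = (6 + 4·7 + 8)/6 = 42/6 = 7; σ²_Task 4 = ((8−6)/6)² = 0.111
te_Task 5 = (5 + 4·7 + 9)/6 = 42/6 = 7; σ²_Task 5 = ((9−5)/6)² = 0.444
te_Task 6 = (11 + 4·12 + 13)/6 = 72/6 = 12; σ²_Task 6 = ((13−11)/6)² = 0.111
te_Task 7 = (1 + 4·4 + 13)/6 = 30/6 = 5; σ²_Task 7 = ((13−1)/6)² = 4.000
te_Task 8 = (10 + 4·14 + 18)/6 = 84/6 = 14; σ²_Task 8 = ((18−10)/6)² = 1.778
te_Task 9 = (3 + 4·8 + 13)/6 = 48/6 = 8; σ²_Task 9 = ((13−3)/6)² = 2.778

Forward pass:
ES_Task 1 = 0; EF_Task 1 = 11
ES_Task 2 = 0; EF_Task 2 = 10
ES_Task 3 = 0; EF_Task 3 = 10
ES_Task 4 = 11; EF_Task 4 = 11+7 = 18
ES_Task 5 = 10; EF_Task 5 = 10+7 = 17
ES_Task 6 = 10; EF_Task 6 = 10+12 = 22
ES_Task 7 = 10; EF_Task 7 = 10+5 = 15
ES_Task 8 = 18; EF_Task 8 = 18+14 = 32
ES_Task 9 = max(EF_Task 3=10, EF_Task 5=17, EF_Task 6=22, EF_Task 7=15, EF_Task 8=32) = 32; EF_Task 9 = 32+8 = 40
Expected project duration μ = 40 days. Critical path: Task 1 → Task 4 → Task 8 → Task 9.

Variance along critical path = 4.000 + 0.111 + 1.778 + 2.778 = 8.667; σ = √8.667 = 2.944 days.
Z = (37 − 40) / 2.944 = -1.019
P(T ≤ 37) = Φ(-1.019) ≈ 0.154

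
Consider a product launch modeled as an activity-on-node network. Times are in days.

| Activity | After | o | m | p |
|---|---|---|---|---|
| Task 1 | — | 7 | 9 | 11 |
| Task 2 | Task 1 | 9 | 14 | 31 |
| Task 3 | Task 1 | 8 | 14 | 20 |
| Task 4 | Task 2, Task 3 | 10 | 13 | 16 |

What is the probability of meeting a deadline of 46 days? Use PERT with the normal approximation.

0.981

te_Task 1 = (7 + 4·9 + 11)/6 = 54/6 = 9; σ²_Task 1 = ((11−7)/6)² = 0.444
te_Task 2 = (9 + 4·14 + 31)/6 = 96/6 = 16; σ²_Task 2 = ((31−9)/6)² = 13.444
te_Task 3 = (8 + 4·14 + 20)/6 = 84/6 = 14; σ²_Task 3 = ((20−8)/6)² = 4.000
te_Task 4 = (10 + 4·13 + 16)/6 = 78/6 = 13; σ²_Task 4 = ((16−10)/6)² = 1.000

Forward pass:
ES_Task 1 = 0; EF_Task 1 = 9
ES_Task 2 = 9; EF_Task 2 = 9+16 = 25
ES_Task 3 = 9; EF_Task 3 = 9+14 = 23
ES_Task 4 = max(EF_Task 2=25, EF_Task 3=23) = 25; EF_Task 4 = 25+13 = 38
Expected project duration μ = 38 days. Critical path: Task 1 → Task 2 → Task 4.

Variance along critical path = 0.444 + 13.444 + 1.000 = 14.889; σ = √14.889 = 3.859 days.
Z = (46 − 38) / 3.859 = 2.073
P(T ≤ 46) = Φ(2.073) ≈ 0.981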